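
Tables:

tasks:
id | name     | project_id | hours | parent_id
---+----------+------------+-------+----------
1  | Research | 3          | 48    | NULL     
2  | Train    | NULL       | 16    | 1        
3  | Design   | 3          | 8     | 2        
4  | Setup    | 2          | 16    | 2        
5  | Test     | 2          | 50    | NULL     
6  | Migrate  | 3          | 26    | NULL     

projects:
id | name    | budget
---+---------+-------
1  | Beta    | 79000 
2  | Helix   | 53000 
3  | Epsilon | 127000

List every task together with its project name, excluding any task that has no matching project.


INNER JOIN keeps only tasks rows whose project_id matches an id in projects. Walk through each task:
  - task 1 (Research): project_id=3 -> matches Epsilon
  - task 2 (Train): project_id=NULL, no match -> dropped
  - task 3 (Design): project_id=3 -> matches Epsilon
  - task 4 (Setup): project_id=2 -> matches Helix
  - task 5 (Test): project_id=2 -> matches Helix
  - task 6 (Migrate): project_id=3 -> matches Epsilon
So 1 of 6 rows is dropped.

SQL:
SELECT a.name, b.name AS project
FROM tasks a
INNER JOIN projects b ON a.project_id = b.id

Result:
name     | project
---------+--------
Research | Epsilon
Design   | Epsilon
Setup    | Helix  
Test     | Helix  
Migrate  | Epsilon


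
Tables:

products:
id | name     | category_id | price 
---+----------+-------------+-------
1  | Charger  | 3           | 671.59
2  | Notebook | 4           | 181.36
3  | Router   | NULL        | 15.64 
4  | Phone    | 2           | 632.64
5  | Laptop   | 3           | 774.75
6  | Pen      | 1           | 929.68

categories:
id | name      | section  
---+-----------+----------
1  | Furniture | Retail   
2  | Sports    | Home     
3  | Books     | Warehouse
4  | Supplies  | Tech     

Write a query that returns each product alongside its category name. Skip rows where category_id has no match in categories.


INNER JOIN keeps only products rows whose category_id matches an id in categories. Walk through each product:
  - product 1 (Charger): category_id=3 -> matches Books
  - product 2 (Notebook): category_id=4 -> matches Supplies
  - product 3 (Router): category_id=NULL, no match -> dropped
  - product 4 (Phone): category_id=2 -> matches Sports
  - product 5 (Laptop): category_id=3 -> matches Books
  - product 6 (Pen): category_id=1 -> matches Furniture
So 1 of 6 rows is dropped.

SQL:
SELECT a.name, b.name AS category
FROM products a
INNER JOIN categories b ON a.category_id = b.id

Result:
name     | category 
---------+----------
Charger  | Books    
Notebook | Supplies 
Phone    | Sports   
Laptop   | Books    
Pen      | Furniture


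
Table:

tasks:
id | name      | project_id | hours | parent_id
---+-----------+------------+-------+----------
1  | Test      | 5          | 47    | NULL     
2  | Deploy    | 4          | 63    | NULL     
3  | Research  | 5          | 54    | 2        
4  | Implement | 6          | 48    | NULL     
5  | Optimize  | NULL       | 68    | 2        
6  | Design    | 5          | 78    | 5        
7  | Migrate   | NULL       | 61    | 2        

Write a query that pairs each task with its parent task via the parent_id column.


This is a self-join: tasks is joined to a second copy of itself, matching each row's parent_id to another row's id. Use LEFT JOIN so rows with parent_id=NULL are kept.
  - task 1 (Test): parent_id=NULL -> NULL
  - task 2 (Deploy): parent_id=NULL -> NULL
  - task 3 (Research): parent_id=2 -> Deploy
  - task 4 (Implement): parent_id=NULL -> NULL
  - task 5 (Optimize): parent_id=2 -> Deploy
  - task 6 (Design): parent_id=5 -> Optimize
  - task 7 (Migrate): parent_id=2 -> Deploy

SQL:
SELECT a.name AS item, b.name AS parent
FROM tasks a
LEFT JOIN tasks b ON a.parent_id = b.id

Result:
item      | parent  
----------+---------
Test      | NULL    
Deploy    | NULL    
Research  | Deploy  
Implement | NULL    
Optimize  | Deploy  
Design    | Optimize
Migrate   | Deploy  


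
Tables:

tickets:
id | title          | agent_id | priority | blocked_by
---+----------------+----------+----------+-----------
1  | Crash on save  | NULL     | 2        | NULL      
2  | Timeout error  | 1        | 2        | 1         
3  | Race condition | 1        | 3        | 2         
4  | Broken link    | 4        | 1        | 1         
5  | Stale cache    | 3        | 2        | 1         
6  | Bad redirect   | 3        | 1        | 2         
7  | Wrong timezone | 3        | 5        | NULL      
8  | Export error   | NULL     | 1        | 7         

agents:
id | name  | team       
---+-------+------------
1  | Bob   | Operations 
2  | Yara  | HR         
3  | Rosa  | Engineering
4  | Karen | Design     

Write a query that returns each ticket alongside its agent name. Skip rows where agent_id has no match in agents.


INNER JOIN keeps only tickets rows whose agent_id matches an id in agents. Walk through each ticket:
  - ticket 1 (Crash on save): agent_id=NULL, no match -> dropped
  - ticket 2 (Timeout error): agent_id=1 -> matches Bob
  - ticket 3 (Race condition): agent_id=1 -> matches Bob
  - ticket 4 (Broken link): agent_id=4 -> matches Karen
  - ticket 5 (Stale cache): agent_id=3 -> matches Rosa
  - ticket 6 (Bad redirect): agent_id=3 -> matches Rosa
  - ticket 7 (Wrong timezone): agent_id=3 -> matches Rosa
  - ticket 8 (Export error): agent_id=NULL, no match -> dropped
So 2 of 8 rows are dropped.

SQL:
SELECT a.title, b.name AS agent
FROM tickets a
INNER JOIN agents b ON a.agent_id = b.id

Result:
title          | agent
---------------+------
Timeout error  | Bob  
Race condition | Bob  
Broken link    | Karen
Stale cache    | Rosa 
Bad redirect   | Rosa 
Wrong timezone | Rosa 


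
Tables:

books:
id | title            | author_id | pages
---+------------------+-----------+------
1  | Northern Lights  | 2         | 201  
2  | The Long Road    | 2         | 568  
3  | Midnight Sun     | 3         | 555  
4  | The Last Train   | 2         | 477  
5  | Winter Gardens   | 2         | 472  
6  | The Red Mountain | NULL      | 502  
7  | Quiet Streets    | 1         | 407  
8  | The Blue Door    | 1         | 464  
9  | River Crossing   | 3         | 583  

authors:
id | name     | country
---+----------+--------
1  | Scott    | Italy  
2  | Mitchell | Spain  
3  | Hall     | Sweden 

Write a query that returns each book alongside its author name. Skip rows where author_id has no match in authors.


INNER JOIN keeps only books rows whose author_id matches an id in authors. Walk through each book:
  - book 1 (Northern Lights): author_id=2 -> matches Mitchell
  - book 2 (The Long Road): author_id=2 -> matches Mitchell
  - book 3 (Midnight Sun): author_id=3 -> matches Hall
  - book 4 (The Last Train): author_id=2 -> matches Mitchell
  - book 5 (Winter Gardens): author_id=2 -> matches Mitchell
  - book 6 (The Red Mountain): author_id=NULL, no match -> dropped
  - book 7 (Quiet Streets): author_id=1 -> matches Scott
  - book 8 (The Blue Door): author_id=1 -> matches Scott
  - book 9 (River Crossing): author_id=3 -> matches Hall
So 1 of 9 rows is dropped.

SQL:
SELECT a.title, b.name AS author
FROM books a
INNER JOIN authors b ON a.author_id = b.id

Result:
title           | author  
----------------+---------
Northern Lights | Mitchell
The Long Road   | Mitchell
Midnight Sun    | Hall    
The Last Train  | Mitchell
Winter Gardens  | Mitchell
Quiet Streets   | Scott   
The Blue Door   | Scott   
River Crossing  | Hall    


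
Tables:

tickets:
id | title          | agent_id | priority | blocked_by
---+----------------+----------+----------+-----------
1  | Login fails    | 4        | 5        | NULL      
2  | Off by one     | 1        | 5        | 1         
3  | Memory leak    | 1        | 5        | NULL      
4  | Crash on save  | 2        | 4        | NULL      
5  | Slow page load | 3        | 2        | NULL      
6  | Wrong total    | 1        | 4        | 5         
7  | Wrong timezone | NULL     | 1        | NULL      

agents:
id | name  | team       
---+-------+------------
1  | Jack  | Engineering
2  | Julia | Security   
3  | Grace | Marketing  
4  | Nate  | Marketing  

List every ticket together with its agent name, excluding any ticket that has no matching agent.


INNER JOIN keeps only tickets rows whose agent_id matches an id in agents. Walk through each ticket:
  - ticket 1 (Login fails): agent_id=4 -> matches Nate
  - ticket 2 (Off by one): agent_id=1 -> matches Jack
  - ticket 3 (Memory leak): agent_id=1 -> matches Jack
  - ticket 4 (Crash on save): agent_id=2 -> matches Julia
  - ticket 5 (Slow page load): agent_id=3 -> matches Grace
  - ticket 6 (Wrong total): agent_id=1 -> matches Jack
  - ticket 7 (Wrong timezone): agent_id=NULL, no match -> dropped
So 1 of 7 rows is dropped.

SQL:
SELECT a.title, b.name AS agent
FROM tickets a
INNER JOIN agents b ON a.agent_id = b.id

Result:
title          | agent
---------------+------
Login fails    | Nate 
Off by one     | Jack 
Memory leak    | Jack 
Crash on save  | Julia
Slow page load | Grace
Wrong total    | Jack 


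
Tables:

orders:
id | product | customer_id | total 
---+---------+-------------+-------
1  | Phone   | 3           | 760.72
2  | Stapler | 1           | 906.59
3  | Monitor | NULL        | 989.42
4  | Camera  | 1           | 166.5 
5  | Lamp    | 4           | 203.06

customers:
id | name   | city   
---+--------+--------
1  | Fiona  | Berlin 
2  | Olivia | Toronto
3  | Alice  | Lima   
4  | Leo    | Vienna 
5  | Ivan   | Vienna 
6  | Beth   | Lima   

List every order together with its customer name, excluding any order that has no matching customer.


INNER JOIN keeps only orders rows whose customer_id matches an id in customers. Walk through each order:
  - order 1 (Phone): customer_id=3 -> matches Alice
  - order 2 (Stapler): customer_id=1 -> matches Fiona
  - order 3 (Monitor): customer_id=NULL, no match -> dropped
  - order 4 (Camera): customer_id=1 -> matches Fiona
  - order 5 (Lamp): customer_id=4 -> matches Leo
So 1 of 5 rows is dropped.

SQL:
SELECT a.product, b.name AS customer
FROM orders a
INNER JOIN customers b ON a.customer_id = b.id

Result:
product | customer
--------+---------
Phone   | Alice   
Stapler | Fiona   
Camera  | Fiona   
Lamp    | Leo     


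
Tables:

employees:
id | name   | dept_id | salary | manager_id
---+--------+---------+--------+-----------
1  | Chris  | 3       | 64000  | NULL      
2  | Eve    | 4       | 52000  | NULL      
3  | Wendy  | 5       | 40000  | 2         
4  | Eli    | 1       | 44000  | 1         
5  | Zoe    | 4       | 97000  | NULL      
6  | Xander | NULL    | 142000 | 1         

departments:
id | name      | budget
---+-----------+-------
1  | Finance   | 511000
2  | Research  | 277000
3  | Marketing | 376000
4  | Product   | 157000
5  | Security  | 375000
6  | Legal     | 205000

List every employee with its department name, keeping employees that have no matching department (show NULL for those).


LEFT JOIN keeps every row from employees (the left table); where dept_id has no match in departments, the department columns become NULL. Walk through each employee:
  - employee 1 (Chris): dept_id=3 -> matches Marketing
  - employee 2 (Eve): dept_id=4 -> matches Product
  - employee 3 (Wendy): dept_id=5 -> matches Security
  - employee 4 (Eli): dept_id=1 -> matches Finance
  - employee 5 (Zoe): dept_id=4 -> matches Product
  - employee 6 (Xander): dept_id=NULL, no match -> kept with NULL
All 6 rows appear; 1 has NULL department.

SQL:
SELECT a.name, b.name AS department
FROM employees a
LEFT JOIN departments b ON a.dept_id = b.id

Result:
name   | department
-------+-----------
Chris  | Marketing 
Eve    | Product   
Wendy  | Security  
Eli    | Finance   
Zoe    | Product   
Xander | NULL      


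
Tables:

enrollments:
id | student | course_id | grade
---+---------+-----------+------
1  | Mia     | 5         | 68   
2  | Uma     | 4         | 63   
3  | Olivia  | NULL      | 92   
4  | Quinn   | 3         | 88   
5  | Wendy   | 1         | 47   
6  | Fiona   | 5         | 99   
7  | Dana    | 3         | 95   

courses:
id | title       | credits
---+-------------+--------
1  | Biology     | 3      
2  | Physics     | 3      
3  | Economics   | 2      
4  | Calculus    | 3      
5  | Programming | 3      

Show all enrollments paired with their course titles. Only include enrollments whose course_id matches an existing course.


INNER JOIN keeps only enrollments rows whose course_id matches an id in courses. Walk through each enrollment:
  - enrollment 1 (Mia): course_id=5 -> matches Programming
  - enrollment 2 (Uma): course_id=4 -> matches Calculus
  - enrollment 3 (Olivia): course_id=NULL, no match -> dropped
  - enrollment 4 (Quinn): course_id=3 -> matches Economics
  - enrollment 5 (Wendy): course_id=1 -> matches Biology
  - enrollment 6 (Fiona): course_id=5 -> matches Programming
  - enrollment 7 (Dana): course_id=3 -> matches Economics
So 1 of 7 rows is dropped.

SQL:
SELECT a.student, b.title AS course
FROM enrollments a
INNER JOIN courses b ON a.course_id = b.id

Result:
student | course     
--------+------------
Mia     | Programming
Uma     | Calculus   
Quinn   | Economics  
Wendy   | Biology    
Fiona   | Programming
Dana    | Economics  


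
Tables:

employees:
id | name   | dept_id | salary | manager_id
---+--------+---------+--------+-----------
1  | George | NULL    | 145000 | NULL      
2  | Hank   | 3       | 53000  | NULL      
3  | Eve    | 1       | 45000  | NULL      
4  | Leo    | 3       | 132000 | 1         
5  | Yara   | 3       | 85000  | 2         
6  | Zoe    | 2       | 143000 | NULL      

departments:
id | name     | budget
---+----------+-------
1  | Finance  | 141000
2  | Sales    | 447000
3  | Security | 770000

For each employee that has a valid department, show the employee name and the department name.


INNER JOIN keeps only employees rows whose dept_id matches an id in departments. Walk through each employee:
  - employee 1 (George): dept_id=NULL, no match -> dropped
  - employee 2 (Hank): dept_id=3 -> matches Security
  - employee 3 (Eve): dept_id=1 -> matches Finance
  - employee 4 (Leo): dept_id=3 -> matches Security
  - employee 5 (Yara): dept_id=3 -> matches Security
  - employee 6 (Zoe): dept_id=2 -> matches Sales
So 1 of 6 rows is dropped.

SQL:
SELECT a.name, b.name AS department
FROM employees a
INNER JOIN departments b ON a.dept_id = b.id

Result:
name | department
-----+-----------
Hank | Security  
Eve  | Finance   
Leo  | Security  
Yara | Security  
Zoe  | Sales     


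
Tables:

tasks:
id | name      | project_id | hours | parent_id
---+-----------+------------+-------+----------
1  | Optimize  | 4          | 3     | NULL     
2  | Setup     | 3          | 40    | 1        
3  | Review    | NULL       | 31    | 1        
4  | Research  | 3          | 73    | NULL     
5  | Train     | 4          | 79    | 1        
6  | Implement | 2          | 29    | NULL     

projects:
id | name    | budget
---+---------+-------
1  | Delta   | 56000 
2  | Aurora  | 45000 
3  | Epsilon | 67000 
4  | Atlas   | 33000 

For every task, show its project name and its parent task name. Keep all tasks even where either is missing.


Two LEFT JOINs from the same base table tasks: one to projects via project_id, one to tasks itself via parent_id. Both are LEFT so every task is preserved.
Match against projects:
  - task 1 (Optimize): project_id=4 -> matches Atlas
  - task 2 (Setup): project_id=3 -> matches Epsilon
  - task 3 (Review): project_id=NULL, no match -> kept with NULL
  - task 4 (Research): project_id=3 -> matches Epsilon
  - task 5 (Train): project_id=4 -> matches Atlas
  - task 6 (Implement): project_id=2 -> matches Aurora
Match against tasks (self):
  - task 1 (Optimize): parent_id=NULL -> NULL
  - task 2 (Setup): parent_id=1 -> Optimize
  - task 3 (Review): parent_id=1 -> Optimize
  - task 4 (Research): parent_id=NULL -> NULL
  - task 5 (Train): parent_id=1 -> Optimize
  - task 6 (Implement): parent_id=NULL -> NULL

SQL:
SELECT a.name, b.name AS project, c.name AS parent
FROM tasks a
LEFT JOIN projects b ON a.project_id = b.id
LEFT JOIN tasks c ON a.parent_id = c.id

Result:
name      | project | parent  
----------+---------+---------
Optimize  | Atlas   | NULL    
Setup     | Epsilon | Optimize
Review    | NULL    | Optimize
Research  | Epsilon | NULL    
Train     | Atlas   | Optimize
Implement | Aurora  | NULL    


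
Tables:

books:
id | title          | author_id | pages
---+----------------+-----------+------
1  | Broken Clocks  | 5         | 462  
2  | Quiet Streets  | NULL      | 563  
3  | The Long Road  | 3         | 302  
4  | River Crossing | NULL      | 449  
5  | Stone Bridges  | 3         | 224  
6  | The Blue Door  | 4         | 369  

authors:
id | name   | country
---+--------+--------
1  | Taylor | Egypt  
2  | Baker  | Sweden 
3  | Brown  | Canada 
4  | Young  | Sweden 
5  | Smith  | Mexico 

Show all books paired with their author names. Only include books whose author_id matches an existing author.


INNER JOIN keeps only books rows whose author_id matches an id in authors. Walk through each book:
  - book 1 (Broken Clocks): author_id=5 -> matches Smith
  - book 2 (Quiet Streets): author_id=NULL, no match -> dropped
  - book 3 (The Long Road): author_id=3 -> matches Brown
  - book 4 (River Crossing): author_id=NULL, no match -> dropped
  - book 5 (Stone Bridges): author_id=3 -> matches Brown
  - book 6 (The Blue Door): author_id=4 -> matches Young
So 2 of 6 rows are dropped.

SQL:
SELECT a.title, b.name AS author
FROM books a
INNER JOIN authors b ON a.author_id = b.id

Result:
title         | author
--------------+-------
Broken Clocks | Smith 
The Long Road | Brown 
Stone Bridges | Brown 
The Blue Door | Young 


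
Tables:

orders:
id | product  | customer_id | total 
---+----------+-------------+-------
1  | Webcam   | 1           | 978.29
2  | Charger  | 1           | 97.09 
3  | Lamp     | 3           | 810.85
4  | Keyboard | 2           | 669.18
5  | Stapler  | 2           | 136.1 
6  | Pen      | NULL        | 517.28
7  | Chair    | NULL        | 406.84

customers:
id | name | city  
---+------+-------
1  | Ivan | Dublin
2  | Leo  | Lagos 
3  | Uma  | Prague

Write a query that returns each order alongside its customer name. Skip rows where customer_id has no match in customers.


INNER JOIN keeps only orders rows whose customer_id matches an id in customers. Walk through each order:
  - order 1 (Webcam): customer_id=1 -> matches Ivan
  - order 2 (Charger): customer_id=1 -> matches Ivan
  - order 3 (Lamp): customer_id=3 -> matches Uma
  - order 4 (Keyboard): customer_id=2 -> matches Leo
  - order 5 (Stapler): customer_id=2 -> matches Leo
  - order 6 (Pen): customer_id=NULL, no match -> dropped
  - order 7 (Chair): customer_id=NULL, no match -> dropped
So 2 of 7 rows are dropped.

SQL:
SELECT a.product, b.name AS customer
FROM orders a
INNER JOIN customers b ON a.customer_id = b.id

Result:
product  | customer
---------+---------
Webcam   | Ivan    
Charger  | Ivan    
Lamp     | Uma     
Keyboard | Leo     
Stapler  | Leo     


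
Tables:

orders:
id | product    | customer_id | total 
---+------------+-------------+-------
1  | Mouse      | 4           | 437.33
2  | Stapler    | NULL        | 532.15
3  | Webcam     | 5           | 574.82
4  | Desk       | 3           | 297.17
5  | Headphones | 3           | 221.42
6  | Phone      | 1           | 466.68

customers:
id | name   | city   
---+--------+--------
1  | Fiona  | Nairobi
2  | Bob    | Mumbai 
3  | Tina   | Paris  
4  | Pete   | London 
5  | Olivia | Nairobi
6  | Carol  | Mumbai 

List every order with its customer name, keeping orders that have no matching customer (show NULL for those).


LEFT JOIN keeps every row from orders (the left table); where customer_id has no match in customers, the customer columns become NULL. Walk through each order:
  - order 1 (Mouse): customer_id=4 -> matches Pete
  - order 2 (Stapler): customer_id=NULL, no match -> kept with NULL
  - order 3 (Webcam): customer_id=5 -> matches Olivia
  - order 4 (Desk): customer_id=3 -> matches Tina
  - order 5 (Headphones): customer_id=3 -> matches Tina
  - order 6 (Phone): customer_id=1 -> matches Fiona
All 6 rows appear; 1 has NULL customer.

SQL:
SELECT a.product, b.name AS customer
FROM orders a
LEFT JOIN customers b ON a.customer_id = b.id

Result:
product    | customer
-----------+---------
Mouse      | Pete    
Stapler    | NULL    
Webcam     | Olivia  
Desk       | Tina    
Headphones | Tina    
Phone      | Fiona   


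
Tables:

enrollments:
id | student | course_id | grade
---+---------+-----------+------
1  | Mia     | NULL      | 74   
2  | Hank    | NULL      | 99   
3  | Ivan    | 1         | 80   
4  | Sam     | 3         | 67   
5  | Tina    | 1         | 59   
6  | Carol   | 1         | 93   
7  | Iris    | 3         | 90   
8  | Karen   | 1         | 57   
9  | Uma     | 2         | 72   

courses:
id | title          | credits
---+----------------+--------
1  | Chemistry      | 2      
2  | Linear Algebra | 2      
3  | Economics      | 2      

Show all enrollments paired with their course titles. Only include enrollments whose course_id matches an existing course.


INNER JOIN keeps only enrollments rows whose course_id matches an id in courses. Walk through each enrollment:
  - enrollment 1 (Mia): course_id=NULL, no match -> dropped
  - enrollment 2 (Hank): course_id=NULL, no match -> dropped
  - enrollment 3 (Ivan): course_id=1 -> matches Chemistry
  - enrollment 4 (Sam): course_id=3 -> matches Economics
  - enrollment 5 (Tina): course_id=1 -> matches Chemistry
  - enrollment 6 (Carol): course_id=1 -> matches Chemistry
  - enrollment 7 (Iris): course_id=3 -> matches Economics
  - enrollment 8 (Karen): course_id=1 -> matches Chemistry
  - enrollment 9 (Uma): course_id=2 -> matches Linear Algebra
So 2 of 9 rows are dropped.

SQL:
SELECT a.student, b.title AS course
FROM enrollments a
INNER JOIN courses b ON a.course_id = b.id

Result:
student | course        
--------+---------------
Ivan    | Chemistry     
Sam     | Economics     
Tina    | Chemistry     
Carol   | Chemistry     
Iris    | Economics     
Karen   | Chemistry     
Uma     | Linear Algebra


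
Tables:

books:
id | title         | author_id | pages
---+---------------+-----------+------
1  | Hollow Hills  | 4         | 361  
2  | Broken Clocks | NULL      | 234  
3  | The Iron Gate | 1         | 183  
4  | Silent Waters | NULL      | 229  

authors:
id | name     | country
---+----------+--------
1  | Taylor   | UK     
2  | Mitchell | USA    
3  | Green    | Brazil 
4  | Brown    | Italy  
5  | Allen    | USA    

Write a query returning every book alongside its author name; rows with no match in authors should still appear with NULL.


LEFT JOIN keeps every row from books (the left table); where author_id has no match in authors, the author columns become NULL. Walk through each book:
  - book 1 (Hollow Hills): author_id=4 -> matches Brown
  - book 2 (Broken Clocks): author_id=NULL, no match -> kept with NULL
  - book 3 (The Iron Gate): author_id=1 -> matches Taylor
  - book 4 (Silent Waters): author_id=NULL, no match -> kept with NULL
All 4 rows appear; 2 have NULL author.

SQL:
SELECT a.title, b.name AS author
FROM books a
LEFT JOIN authors b ON a.author_id = b.id

Result:
title         | author
--------------+-------
Hollow Hills  | Brown 
Broken Clocks | NULL  
The Iron Gate | Taylor
Silent Waters | NULL  


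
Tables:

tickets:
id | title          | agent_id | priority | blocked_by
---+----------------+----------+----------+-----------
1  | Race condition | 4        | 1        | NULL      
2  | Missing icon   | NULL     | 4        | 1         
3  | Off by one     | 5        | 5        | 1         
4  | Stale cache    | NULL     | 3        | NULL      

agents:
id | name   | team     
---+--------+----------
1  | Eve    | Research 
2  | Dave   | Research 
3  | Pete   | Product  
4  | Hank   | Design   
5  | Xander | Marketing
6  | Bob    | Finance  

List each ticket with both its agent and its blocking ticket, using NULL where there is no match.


Two LEFT JOINs from the same base table tickets: one to agents via agent_id, one to tickets itself via blocked_by. Both are LEFT so every ticket is preserved.
Match against agents:
  - ticket 1 (Race condition): agent_id=4 -> matches Hank
  - ticket 2 (Missing icon): agent_id=NULL, no match -> kept with NULL
  - ticket 3 (Off by one): agent_id=5 -> matches Xander
  - ticket 4 (Stale cache): agent_id=NULL, no match -> kept with NULL
Match against tickets (self):
  - ticket 1 (Race condition): blocked_by=NULL -> NULL
  - ticket 2 (Missing icon): blocked_by=1 -> Race condition
  - ticket 3 (Off by one): blocked_by=1 -> Race condition
  - ticket 4 (Stale cache): blocked_by=NULL -> NULL

SQL:
SELECT a.title, b.name AS agent, c.title AS blocked_by
FROM tickets a
LEFT JOIN agents b ON a.agent_id = b.id
LEFT JOIN tickets c ON a.blocked_by = c.id

Result:
title          | agent  | blocked_by    
---------------+--------+---------------
Race condition | Hank   | NULL          
Missing icon   | NULL   | Race condition
Off by one     | Xander | Race condition
Stale cache    | NULL   | NULL          


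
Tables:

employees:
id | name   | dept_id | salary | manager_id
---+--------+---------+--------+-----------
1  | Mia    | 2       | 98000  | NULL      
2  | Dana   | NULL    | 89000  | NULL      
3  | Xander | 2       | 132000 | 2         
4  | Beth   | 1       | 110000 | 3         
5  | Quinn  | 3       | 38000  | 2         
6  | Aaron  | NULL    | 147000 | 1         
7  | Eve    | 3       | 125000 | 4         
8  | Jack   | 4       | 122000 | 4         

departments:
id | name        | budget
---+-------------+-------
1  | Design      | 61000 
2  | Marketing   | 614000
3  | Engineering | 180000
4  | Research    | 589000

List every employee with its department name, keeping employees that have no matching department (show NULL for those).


LEFT JOIN keeps every row from employees (the left table); where dept_id has no match in departments, the department columns become NULL. Walk through each employee:
  - employee 1 (Mia): dept_id=2 -> matches Marketing
  - employee 2 (Dana): dept_id=NULL, no match -> kept with NULL
  - employee 3 (Xander): dept_id=2 -> matches Marketing
  - employee 4 (Beth): dept_id=1 -> matches Design
  - employee 5 (Quinn): dept_id=3 -> matches Engineering
  - employee 6 (Aaron): dept_id=NULL, no match -> kept with NULL
  - employee 7 (Eve): dept_id=3 -> matches Engineering
  - employee 8 (Jack): dept_id=4 -> matches Research
All 8 rows appear; 2 have NULL department.

SQL:
SELECT a.name, b.name AS department
FROM employees a
LEFT JOIN departments b ON a.dept_id = b.id

Result:
name   | department 
-------+------------
Mia    | Marketing  
Dana   | NULL       
Xander | Marketing  
Beth   | Design     
Quinn  | Engineering
Aaron  | NULL       
Eve    | Engineering
Jack   | Research   


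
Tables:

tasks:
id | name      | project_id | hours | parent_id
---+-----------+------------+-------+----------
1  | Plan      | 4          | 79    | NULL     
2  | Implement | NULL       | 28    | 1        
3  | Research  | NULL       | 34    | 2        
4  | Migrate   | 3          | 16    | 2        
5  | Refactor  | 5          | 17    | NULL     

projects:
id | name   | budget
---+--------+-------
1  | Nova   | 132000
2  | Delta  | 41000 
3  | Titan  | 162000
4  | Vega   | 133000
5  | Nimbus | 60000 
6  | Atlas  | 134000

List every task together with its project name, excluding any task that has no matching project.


INNER JOIN keeps only tasks rows whose project_id matches an id in projects. Walk through each task:
  - task 1 (Plan): project_id=4 -> matches Vega
  - task 2 (Implement): project_id=NULL, no match -> dropped
  - task 3 (Research): project_id=NULL, no match -> dropped
  - task 4 (Migrate): project_id=3 -> matches Titan
  - task 5 (Refactor): project_id=5 -> matches Nimbus
So 2 of 5 rows are dropped.

SQL:
SELECT a.name, b.name AS project
FROM tasks a
INNER JOIN projects b ON a.project_id = b.id

Result:
name     | project
---------+--------
Plan     | Vega   
Migrate  | Titan  
Refactor | Nimbus 


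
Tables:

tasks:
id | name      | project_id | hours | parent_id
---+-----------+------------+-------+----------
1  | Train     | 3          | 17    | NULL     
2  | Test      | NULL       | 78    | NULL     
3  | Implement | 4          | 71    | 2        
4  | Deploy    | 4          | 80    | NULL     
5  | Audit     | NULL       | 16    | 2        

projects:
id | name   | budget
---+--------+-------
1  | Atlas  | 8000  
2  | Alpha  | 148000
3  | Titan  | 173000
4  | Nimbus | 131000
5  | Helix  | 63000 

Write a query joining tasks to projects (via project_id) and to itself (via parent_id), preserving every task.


Two LEFT JOINs from the same base table tasks: one to projects via project_id, one to tasks itself via parent_id. Both are LEFT so every task is preserved.
Match against projects:
  - task 1 (Train): project_id=3 -> matches Titan
  - task 2 (Test): project_id=NULL, no match -> kept with NULL
  - task 3 (Implement): project_id=4 -> matches Nimbus
  - task 4 (Deploy): project_id=4 -> matches Nimbus
  - task 5 (Audit): project_id=NULL, no match -> kept with NULL
Match against tasks (self):
  - task 1 (Train): parent_id=NULL -> NULL
  - task 2 (Test): parent_id=NULL -> NULL
  - task 3 (Implement): parent_id=2 -> Test
  - task 4 (Deploy): parent_id=NULL -> NULL
  - task 5 (Audit): parent_id=2 -> Test

SQL:
SELECT a.name, b.name AS project, c.name AS parent
FROM tasks a
LEFT JOIN projects b ON a.project_id = b.id
LEFT JOIN tasks c ON a.parent_id = c.id

Result:
name      | project | parent
----------+---------+-------
Train     | Titan   | NULL  
Test      | NULL    | NULL  
Implement | Nimbus  | Test  
Deploy    | Nimbus  | NULL  
Audit     | NULL    | Test  


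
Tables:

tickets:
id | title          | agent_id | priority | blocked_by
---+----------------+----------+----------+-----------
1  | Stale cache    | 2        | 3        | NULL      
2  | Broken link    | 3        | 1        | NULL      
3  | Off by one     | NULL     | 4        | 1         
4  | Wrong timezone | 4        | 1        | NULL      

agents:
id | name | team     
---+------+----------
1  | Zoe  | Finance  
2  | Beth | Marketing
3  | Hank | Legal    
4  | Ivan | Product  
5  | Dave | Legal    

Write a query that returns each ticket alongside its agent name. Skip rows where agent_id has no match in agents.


INNER JOIN keeps only tickets rows whose agent_id matches an id in agents. Walk through each ticket:
  - ticket 1 (Stale cache): agent_id=2 -> matches Beth
  - ticket 2 (Broken link): agent_id=3 -> matches Hank
  - ticket 3 (Off by one): agent_id=NULL, no match -> dropped
  - ticket 4 (Wrong timezone): agent_id=4 -> matches Ivan
So 1 of 4 rows is dropped.

SQL:
SELECT a.title, b.name AS agent
FROM tickets a
INNER JOIN agents b ON a.agent_id = b.id

Result:
title          | agent
---------------+------
Stale cache    | Beth 
Broken link    | Hank 
Wrong timezone | Ivan 


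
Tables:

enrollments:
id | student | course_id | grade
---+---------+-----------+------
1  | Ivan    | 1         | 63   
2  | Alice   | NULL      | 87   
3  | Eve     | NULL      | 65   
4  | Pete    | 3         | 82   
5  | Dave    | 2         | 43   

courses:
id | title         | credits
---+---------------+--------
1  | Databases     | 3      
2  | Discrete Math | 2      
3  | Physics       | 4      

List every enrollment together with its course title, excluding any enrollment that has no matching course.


INNER JOIN keeps only enrollments rows whose course_id matches an id in courses. Walk through each enrollment:
  - enrollment 1 (Ivan): course_id=1 -> matches Databases
  - enrollment 2 (Alice): course_id=NULL, no match -> dropped
  - enrollment 3 (Eve): course_id=NULL, no match -> dropped
  - enrollment 4 (Pete): course_id=3 -> matches Physics
  - enrollment 5 (Dave): course_id=2 -> matches Discrete Math
So 2 of 5 rows are dropped.

SQL:
SELECT a.student, b.title AS course
FROM enrollments a
INNER JOIN courses b ON a.course_id = b.id

Result:
student | course       
--------+--------------
Ivan    | Databases    
Pete    | Physics      
Dave    | Discrete Math


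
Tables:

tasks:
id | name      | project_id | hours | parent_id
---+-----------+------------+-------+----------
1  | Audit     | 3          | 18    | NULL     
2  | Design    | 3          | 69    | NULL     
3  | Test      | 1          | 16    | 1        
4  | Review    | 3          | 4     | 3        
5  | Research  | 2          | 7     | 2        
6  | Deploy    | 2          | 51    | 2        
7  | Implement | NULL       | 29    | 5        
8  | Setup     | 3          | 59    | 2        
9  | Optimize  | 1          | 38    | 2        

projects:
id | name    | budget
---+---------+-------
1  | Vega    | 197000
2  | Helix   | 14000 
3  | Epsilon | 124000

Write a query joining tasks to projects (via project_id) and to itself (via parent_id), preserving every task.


Two LEFT JOINs from the same base table tasks: one to projects via project_id, one to tasks itself via parent_id. Both are LEFT so every task is preserved.
Match against projects:
  - task 1 (Audit): project_id=3 -> matches Epsilon
  - task 2 (Design): project_id=3 -> matches Epsilon
  - task 3 (Test): project_id=1 -> matches Vega
  - task 4 (Review): project_id=3 -> matches Epsilon
  - task 5 (Research): project_id=2 -> matches Helix
  - task 6 (Deploy): project_id=2 -> matches Helix
  - task 7 (Implement): project_id=NULL, no match -> kept with NULL
  - task 8 (Setup): project_id=3 -> matches Epsilon
  - task 9 (Optimize): project_id=1 -> matches Vega
Match against tasks (self):
  - task 1 (Audit): parent_id=NULL -> NULL
  - task 2 (Design): parent_id=NULL -> NULL
  - task 3 (Test): parent_id=1 -> Audit
  - task 4 (Review): parent_id=3 -> Test
  - task 5 (Research): parent_id=2 -> Design
  - task 6 (Deploy): parent_id=2 -> Design
  - task 7 (Implement): parent_id=5 -> Research
  - task 8 (Setup): parent_id=2 -> Design
  - task 9 (Optimize): parent_id=2 -> Design

SQL:
SELECT a.name, b.name AS project, c.name AS parent
FROM tasks a
LEFT JOIN projects b ON a.project_id = b.id
LEFT JOIN tasks c ON a.parent_id = c.id

Result:
name      | project | parent  
----------+---------+---------
Audit     | Epsilon | NULL    
Design    | Epsilon | NULL    
Test      | Vega    | Audit   
Review    | Epsilon | Test    
Research  | Helix   | Design  
Deploy    | Helix   | Design  
Implement | NULL    | Research
Setup     | Epsilon | Design  
Optimize  | Vega    | Design  


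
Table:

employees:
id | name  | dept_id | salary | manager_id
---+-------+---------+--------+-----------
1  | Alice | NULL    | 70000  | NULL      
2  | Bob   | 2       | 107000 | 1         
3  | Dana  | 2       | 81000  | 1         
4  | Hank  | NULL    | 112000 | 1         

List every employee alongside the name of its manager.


This is a self-join: employees is joined to a second copy of itself, matching each row's manager_id to another row's id. Use LEFT JOIN so rows with manager_id=NULL are kept.
  - employee 1 (Alice): manager_id=NULL -> NULL
  - employee 2 (Bob): manager_id=1 -> Alice
  - employee 3 (Dana): manager_id=1 -> Alice
  - employee 4 (Hank): manager_id=1 -> Alice

SQL:
SELECT a.name AS item, b.name AS manager
FROM employees a
LEFT JOIN employees b ON a.manager_id = b.id

Result:
item  | manager
------+--------
Alice | NULL   
Bob   | Alice  
Dana  | Alice  
Hank  | Alice  


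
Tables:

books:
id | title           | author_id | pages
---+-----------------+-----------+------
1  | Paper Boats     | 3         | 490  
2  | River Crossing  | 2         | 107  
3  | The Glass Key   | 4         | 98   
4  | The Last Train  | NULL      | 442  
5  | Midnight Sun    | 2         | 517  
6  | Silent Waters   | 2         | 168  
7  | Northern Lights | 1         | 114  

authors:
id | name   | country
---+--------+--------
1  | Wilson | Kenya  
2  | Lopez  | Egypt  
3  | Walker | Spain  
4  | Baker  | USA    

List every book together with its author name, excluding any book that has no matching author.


INNER JOIN keeps only books rows whose author_id matches an id in authors. Walk through each book:
  - book 1 (Paper Boats): author_id=3 -> matches Walker
  - book 2 (River Crossing): author_id=2 -> matches Lopez
  - book 3 (The Glass Key): author_id=4 -> matches Baker
  - book 4 (The Last Train): author_id=NULL, no match -> dropped
  - book 5 (Midnight Sun): author_id=2 -> matches Lopez
  - book 6 (Silent Waters): author_id=2 -> matches Lopez
  - book 7 (Northern Lights): author_id=1 -> matches Wilson
So 1 of 7 rows is dropped.

SQL:
SELECT a.title, b.name AS author
FROM books a
INNER JOIN authors b ON a.author_id = b.id

Result:
title           | author
----------------+-------
Paper Boats     | Walker
River Crossing  | Lopez 
The Glass Key   | Baker 
Midnight Sun    | Lopez 
Silent Waters   | Lopez 
Northern Lights | Wilson


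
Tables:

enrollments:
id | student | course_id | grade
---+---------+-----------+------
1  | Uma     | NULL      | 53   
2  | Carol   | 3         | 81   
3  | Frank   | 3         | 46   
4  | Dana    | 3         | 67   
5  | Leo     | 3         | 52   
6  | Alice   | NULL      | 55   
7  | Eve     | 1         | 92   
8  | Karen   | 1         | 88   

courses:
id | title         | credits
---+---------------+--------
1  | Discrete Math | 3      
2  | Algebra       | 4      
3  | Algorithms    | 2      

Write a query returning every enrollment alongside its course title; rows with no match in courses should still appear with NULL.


LEFT JOIN keeps every row from enrollments (the left table); where course_id has no match in courses, the course columns become NULL. Walk through each enrollment:
  - enrollment 1 (Uma): course_id=NULL, no match -> kept with NULL
  - enrollment 2 (Carol): course_id=3 -> matches Algorithms
  - enrollment 3 (Frank): course_id=3 -> matches Algorithms
  - enrollment 4 (Dana): course_id=3 -> matches Algorithms
  - enrollment 5 (Leo): course_id=3 -> matches Algorithms
  - enrollment 6 (Alice): course_id=NULL, no match -> kept with NULL
  - enrollment 7 (Eve): course_id=1 -> matches Discrete Math
  - enrollment 8 (Karen): course_id=1 -> matches Discrete Math
All 8 rows appear; 2 have NULL course.

SQL:
SELECT a.student, b.title AS course
FROM enrollments a
LEFT JOIN courses b ON a.course_id = b.id

Result:
student | course       
--------+--------------
Uma     | NULL         
Carol   | Algorithms   
Frank   | Algorithms   
Dana    | Algorithms   
Leo     | Algorithms   
Alice   | NULL         
Eve     | Discrete Math
Karen   | Discrete Math


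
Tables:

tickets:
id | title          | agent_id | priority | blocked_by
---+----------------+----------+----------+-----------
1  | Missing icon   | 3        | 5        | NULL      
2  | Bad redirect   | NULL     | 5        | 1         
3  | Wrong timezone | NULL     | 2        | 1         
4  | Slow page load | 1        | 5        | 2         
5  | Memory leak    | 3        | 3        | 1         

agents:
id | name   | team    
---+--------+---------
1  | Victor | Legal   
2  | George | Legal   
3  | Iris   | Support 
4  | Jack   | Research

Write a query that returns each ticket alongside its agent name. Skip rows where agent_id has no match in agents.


INNER JOIN keeps only tickets rows whose agent_id matches an id in agents. Walk through each ticket:
  - ticket 1 (Missing icon): agent_id=3 -> matches Iris
  - ticket 2 (Bad redirect): agent_id=NULL, no match -> dropped
  - ticket 3 (Wrong timezone): agent_id=NULL, no match -> dropped
  - ticket 4 (Slow page load): agent_id=1 -> matches Victor
  - ticket 5 (Memory leak): agent_id=3 -> matches Iris
So 2 of 5 rows are dropped.

SQL:
SELECT a.title, b.name AS agent
FROM tickets a
INNER JOIN agents b ON a.agent_id = b.id

Result:
title          | agent 
---------------+-------
Missing icon   | Iris  
Slow page load | Victor
Memory leak    | Iris  


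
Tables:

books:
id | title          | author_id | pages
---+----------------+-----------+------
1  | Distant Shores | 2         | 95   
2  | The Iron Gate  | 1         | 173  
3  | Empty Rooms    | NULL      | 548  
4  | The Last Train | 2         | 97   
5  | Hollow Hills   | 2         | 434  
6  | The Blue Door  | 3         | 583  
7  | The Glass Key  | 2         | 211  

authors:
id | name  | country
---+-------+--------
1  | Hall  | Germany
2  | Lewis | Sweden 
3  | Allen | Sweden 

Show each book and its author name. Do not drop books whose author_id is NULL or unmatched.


LEFT JOIN keeps every row from books (the left table); where author_id has no match in authors, the author columns become NULL. Walk through each book:
  - book 1 (Distant Shores): author_id=2 -> matches Lewis
  - book 2 (The Iron Gate): author_id=1 -> matches Hall
  - book 3 (Empty Rooms): author_id=NULL, no match -> kept with NULL
  - book 4 (The Last Train): author_id=2 -> matches Lewis
  - book 5 (Hollow Hills): author_id=2 -> matches Lewis
  - book 6 (The Blue Door): author_id=3 -> matches Allen
  - book 7 (The Glass Key): author_id=2 -> matches Lewis
All 7 rows appear; 1 has NULL author.

SQL:
SELECT a.title, b.name AS author
FROM books a
LEFT JOIN authors b ON a.author_id = b.id

Result:
title          | author
---------------+-------
Distant Shores | Lewis 
The Iron Gate  | Hall  
Empty Rooms    | NULL  
The Last Train | Lewis 
Hollow Hills   | Lewis 
The Blue Door  | Allen 
The Glass Key  | Lewis 
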